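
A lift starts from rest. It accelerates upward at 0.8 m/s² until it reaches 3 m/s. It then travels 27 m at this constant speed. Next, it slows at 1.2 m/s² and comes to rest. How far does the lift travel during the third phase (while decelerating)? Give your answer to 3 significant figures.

Phase 1 (accelerating): v₀ = 0 m/s, a = 0.8 m/s².
v = v₀ + at → t = (3 − 0) / 0.8 = 3.75 s
v² = v₀² + 2aΔx → Δx = (3² − 0²)/(2·0.8) = 5.62 m

Phase 2 (constant speed): v₀ = 3.00 m/s, a = 0 m/s².
Constant speed: t = d/v = 27/3.00 = 9.00 s

Phase 3 (decelerating): v₀ = 3.00 m/s, a = -1.2 m/s².
v = v₀ + at → t = (0 − 3.00) / -1.2 = 2.50 s
v² = v₀² + 2aΔx → Δx = (0² − 3.00²)/(2·-1.2) = 3.75 m
Distance in phase 3 = 3.75 m

3.75 m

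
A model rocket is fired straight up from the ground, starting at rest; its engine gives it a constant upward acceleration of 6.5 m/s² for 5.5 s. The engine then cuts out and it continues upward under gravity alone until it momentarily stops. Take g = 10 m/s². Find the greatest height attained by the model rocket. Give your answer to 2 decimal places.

162.22 m

Phase 1 (powered ascent): v₀ = 0 m/s, a = 6.5 m/s².
v = v₀ + at = 0 + (6.5)(5.5) = 35.8 m/s
Δx = v₀t + ½at² = 0·5.5 + 0.5·6.5·5.5² = 98.3 m

Phase 2 (coasting upward): v₀ = 35.8 m/s, a = -10 m/s².
v = v₀ + at → t = (0 − 35.8) / -10 = 3.58 s
v² = v₀² + 2aΔx → Δx = (0² − 35.8²)/(2·-10) = 63.9 m
Maximum height = 98.3 + 63.9 = 162 m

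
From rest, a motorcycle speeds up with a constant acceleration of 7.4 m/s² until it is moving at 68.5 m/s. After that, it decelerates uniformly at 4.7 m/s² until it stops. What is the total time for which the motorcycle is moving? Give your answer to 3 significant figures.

23.8 s

Phase 1 (accelerating): v₀ = 0 m/s, a = 7.4 m/s².
v = v₀ + at → t = (68.5 − 0) / 7.4 = 9.26 s
v² = v₀² + 2aΔx → Δx = (68.5² − 0²)/(2·7.4) = 317 m

Phase 2 (decelerating): v₀ = 68.5 m/s, a = -4.7 m/s².
v = v₀ + at → t = (0 − 68.5) / -4.7 = 14.6 s
v² = v₀² + 2aΔx → Δx = (0² − 68.5²)/(2·-4.7) = 499 m
Total time = 9.26 + 14.6 = 23.8 s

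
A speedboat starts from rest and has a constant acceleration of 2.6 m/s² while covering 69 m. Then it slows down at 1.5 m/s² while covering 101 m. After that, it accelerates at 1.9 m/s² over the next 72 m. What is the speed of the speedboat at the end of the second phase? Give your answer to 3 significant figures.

7.47 m/s

Phase 1 (accelerating): v₀ = 0 m/s, a = 2.6 m/s².
v² = v₀² + 2aΔx = 0² + 2·2.6·69 = 359 → v = 18.9 m/s
t = (v − v₀)/a = (18.9 − 0)/2.6 = 7.29 s

Phase 2 (decelerating): v₀ = 18.9 m/s, a = -1.5 m/s².
v² = v₀² + 2aΔx = 18.9² + 2·-1.5·101 = 55.8 → v = 7.47 m/s
t = (v − v₀)/a = (7.47 − 18.9)/-1.5 = 7.65 s
Speed at end of phase 2 = 7.47 m/s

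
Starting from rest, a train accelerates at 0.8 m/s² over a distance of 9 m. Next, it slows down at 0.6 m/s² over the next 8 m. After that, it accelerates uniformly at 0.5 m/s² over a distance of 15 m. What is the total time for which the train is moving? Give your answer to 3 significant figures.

Phase 1 (accelerating): v₀ = 0 m/s, a = 0.8 m/s².
v² = v₀² + 2aΔx = 0² + 2·0.8·9 = 14.4 → v = 3.79 m/s
t = (v − v₀)/a = (3.79 − 0)/0.8 = 4.74 s

Phase 2 (decelerating): v₀ = 3.79 m/s, a = -0.6 m/s².
v² = v₀² + 2aΔx = 3.79² + 2·-0.6·8 = 4.80 → v = 2.19 m/s
t = (v − v₀)/a = (2.19 − 3.79)/-0.6 = 2.67 s

Phase 3 (accelerating): v₀ = 2.19 m/s, a = 0.5 m/s².
v² = v₀² + 2aΔx = 2.19² + 2·0.5·15 = 19.8 → v = 4.45 m/s
t = (v − v₀)/a = (4.45 − 2.19)/0.5 = 4.52 s
Total time = 4.74 + 2.67 + 4.52 = 11.9 s

11.9 s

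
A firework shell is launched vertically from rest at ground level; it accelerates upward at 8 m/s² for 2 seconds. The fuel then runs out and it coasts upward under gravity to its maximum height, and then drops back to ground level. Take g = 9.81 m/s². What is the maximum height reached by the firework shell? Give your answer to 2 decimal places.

Phase 1 (powered ascent): v₀ = 0 m/s, a = 8 m/s².
v = v₀ + at = 0 + (8)(2) = 16.0 m/s
Δx = v₀t + ½at² = 0·2 + 0.5·8·2² = 16.0 m

Phase 2 (coasting upward): v₀ = 16.0 m/s, a = -9.81 m/s².
v = v₀ + at → t = (0 − 16.0) / -9.81 = 1.63 s
v² = v₀² + 2aΔx → Δx = (0² − 16.0²)/(2·-9.81) = 13.0 m
Maximum height = 16.0 + 13.0 = 29.0 m

29.05 m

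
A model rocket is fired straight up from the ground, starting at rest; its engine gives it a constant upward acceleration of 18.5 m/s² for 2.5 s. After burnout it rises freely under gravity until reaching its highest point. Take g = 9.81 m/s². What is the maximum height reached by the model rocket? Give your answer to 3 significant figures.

167 m

Phase 1 (powered ascent): v₀ = 0 m/s, a = 18.5 m/s².
v = v₀ + at = 0 + (18.5)(2.5) = 46.2 m/s
Δx = v₀t + ½at² = 0·2.5 + 0.5·18.5·2.5² = 57.8 m

Phase 2 (coasting upward): v₀ = 46.2 m/s, a = -9.81 m/s².
v = v₀ + at → t = (0 − 46.2) / -9.81 = 4.71 s
v² = v₀² + 2aΔx → Δx = (0² − 46.2²)/(2·-9.81) = 109 m
Maximum height = 57.8 + 109 = 167 m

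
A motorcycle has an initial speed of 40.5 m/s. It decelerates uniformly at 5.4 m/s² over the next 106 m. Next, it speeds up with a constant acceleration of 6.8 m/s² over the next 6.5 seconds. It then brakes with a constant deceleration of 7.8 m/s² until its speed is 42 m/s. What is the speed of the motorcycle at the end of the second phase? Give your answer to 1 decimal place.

Phase 1 (decelerating): v₀ = 40.5 m/s, a = -5.4 m/s².
v² = v₀² + 2aΔx = 40.5² + 2·-5.4·106 = 495 → v = 22.3 m/s
t = (v − v₀)/a = (22.3 − 40.5)/-5.4 = 3.38 s

Phase 2 (accelerating): v₀ = 22.3 m/s, a = 6.8 m/s².
v = v₀ + at = 22.3 + (6.8)(6.5) = 66.5 m/s
Δx = v₀t + ½at² = 22.3·6.5 + 0.5·6.8·6.5² = 288 m
Speed at end of phase 2 = 66.5 m/s

66.5 m/s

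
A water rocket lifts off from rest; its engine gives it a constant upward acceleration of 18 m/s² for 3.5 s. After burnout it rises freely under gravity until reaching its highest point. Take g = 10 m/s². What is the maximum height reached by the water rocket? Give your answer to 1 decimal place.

308.7 m

Phase 1 (powered ascent): v₀ = 0 m/s, a = 18 m/s².
v = v₀ + at = 0 + (18)(3.5) = 63.0 m/s
Δx = v₀t + ½at² = 0·3.5 + 0.5·18·3.5² = 110 m

Phase 2 (coasting upward): v₀ = 63.0 m/s, a = -10 m/s².
v = v₀ + at → t = (0 − 63.0) / -10 = 6.30 s
v² = v₀² + 2aΔx → Δx = (0² − 63.0²)/(2·-10) = 198 m
Maximum height = 110 + 198 = 309 m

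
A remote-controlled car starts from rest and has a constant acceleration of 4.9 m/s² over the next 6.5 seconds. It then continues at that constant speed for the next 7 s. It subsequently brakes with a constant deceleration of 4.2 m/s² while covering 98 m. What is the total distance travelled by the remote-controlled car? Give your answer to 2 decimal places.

424.46 m

Phase 1 (accelerating): v₀ = 0 m/s, a = 4.9 m/s².
v = v₀ + at = 0 + (4.9)(6.5) = 31.9 m/s
Δx = v₀t + ½at² = 0·6.5 + 0.5·4.9·6.5² = 104 m

Phase 2 (constant speed): v₀ = 31.9 m/s, a = 0 m/s².
v = v₀ + at = 31.9 + (0)(7) = 31.9 m/s
Δx = v₀t + ½at² = 31.9·7 + 0.5·0·7² = 223 m

Phase 3 (decelerating): v₀ = 31.9 m/s, a = -4.2 m/s².
v² = v₀² + 2aΔx = 31.9² + 2·-4.2·98 = 191 → v = 13.8 m/s
t = (v − v₀)/a = (13.8 − 31.9)/-4.2 = 4.29 s
Total distance = 104 + 223 + 98.0 = 424 m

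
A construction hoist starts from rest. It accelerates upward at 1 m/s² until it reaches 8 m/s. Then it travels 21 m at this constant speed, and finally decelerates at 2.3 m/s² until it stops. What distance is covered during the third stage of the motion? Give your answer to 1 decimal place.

13.9 m

Phase 1 (accelerating): v₀ = 0 m/s, a = 1 m/s².
v = v₀ + at → t = (8 − 0) / 1 = 8.00 s
v² = v₀² + 2aΔx → Δx = (8² − 0²)/(2·1) = 32.0 m

Phase 2 (constant speed): v₀ = 8.00 m/s, a = 0 m/s².
Constant speed: t = d/v = 21/8.00 = 2.62 s

Phase 3 (decelerating): v₀ = 8.00 m/s, a = -2.3 m/s².
v = v₀ + at → t = (0 − 8.00) / -2.3 = 3.48 s
v² = v₀² + 2aΔx → Δx = (0² − 8.00²)/(2·-2.3) = 13.9 m
Distance in phase 3 = 13.9 m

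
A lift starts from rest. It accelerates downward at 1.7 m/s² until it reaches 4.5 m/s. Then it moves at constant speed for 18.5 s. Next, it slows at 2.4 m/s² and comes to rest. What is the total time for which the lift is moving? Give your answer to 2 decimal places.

Phase 1 (accelerating): v₀ = 0 m/s, a = 1.7 m/s².
v = v₀ + at → t = (4.5 − 0) / 1.7 = 2.65 s
v² = v₀² + 2aΔx → Δx = (4.5² − 0²)/(2·1.7) = 5.96 m

Phase 2 (constant speed): v₀ = 4.50 m/s, a = 0 m/s².
v = v₀ + at = 4.50 + (0)(18.5) = 4.50 m/s
Δx = v₀t + ½at² = 4.50·18.5 + 0.5·0·18.5² = 83.2 m

Phase 3 (decelerating): v₀ = 4.50 m/s, a = -2.4 m/s².
v = v₀ + at → t = (0 − 4.50) / -2.4 = 1.88 s
v² = v₀² + 2aΔx → Δx = (0² − 4.50²)/(2·-2.4) = 4.22 m
Total time = 2.65 + 18.5 + 1.88 = 23.0 s

23.02 s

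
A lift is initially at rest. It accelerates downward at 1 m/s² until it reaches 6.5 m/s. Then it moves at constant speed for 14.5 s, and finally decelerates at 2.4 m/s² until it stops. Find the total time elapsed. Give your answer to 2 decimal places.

23.71 s

Phase 1 (accelerating): v₀ = 0 m/s, a = 1 m/s².
v = v₀ + at → t = (6.5 − 0) / 1 = 6.50 s
v² = v₀² + 2aΔx → Δx = (6.5² − 0²)/(2·1) = 21.1 m

Phase 2 (constant speed): v₀ = 6.50 m/s, a = 0 m/s².
v = v₀ + at = 6.50 + (0)(14.5) = 6.50 m/s
Δx = v₀t + ½at² = 6.50·14.5 + 0.5·0·14.5² = 94.2 m

Phase 3 (decelerating): v₀ = 6.50 m/s, a = -2.4 m/s².
v = v₀ + at → t = (0 − 6.50) / -2.4 = 2.71 s
v² = v₀² + 2aΔx → Δx = (0² − 6.50²)/(2·-2.4) = 8.80 m
Total time = 6.50 + 14.5 + 2.71 = 23.7 s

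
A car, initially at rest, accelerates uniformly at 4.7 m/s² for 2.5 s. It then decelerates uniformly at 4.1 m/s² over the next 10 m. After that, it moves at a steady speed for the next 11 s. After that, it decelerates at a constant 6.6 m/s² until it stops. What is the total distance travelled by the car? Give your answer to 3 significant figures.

111 m

Phase 1 (accelerating): v₀ = 0 m/s, a = 4.7 m/s².
v = v₀ + at = 0 + (4.7)(2.5) = 11.8 m/s
Δx = v₀t + ½at² = 0·2.5 + 0.5·4.7·2.5² = 14.7 m

Phase 2 (decelerating): v₀ = 11.8 m/s, a = -4.1 m/s².
v² = v₀² + 2aΔx = 11.8² + 2·-4.1·10 = 56.1 → v = 7.49 m/s
t = (v − v₀)/a = (7.49 − 11.8)/-4.1 = 1.04 s

Phase 3 (constant speed): v₀ = 7.49 m/s, a = 0 m/s².
v = v₀ + at = 7.49 + (0)(11) = 7.49 m/s
Δx = v₀t + ½at² = 7.49·11 + 0.5·0·11² = 82.4 m

Phase 4 (decelerating): v₀ = 7.49 m/s, a = -6.6 m/s².
v = v₀ + at → t = (0 − 7.49) / -6.6 = 1.13 s
v² = v₀² + 2aΔx → Δx = (0² − 7.49²)/(2·-6.6) = 4.25 m
Total distance = 14.7 + 10.0 + 82.4 + 4.25 = 111 m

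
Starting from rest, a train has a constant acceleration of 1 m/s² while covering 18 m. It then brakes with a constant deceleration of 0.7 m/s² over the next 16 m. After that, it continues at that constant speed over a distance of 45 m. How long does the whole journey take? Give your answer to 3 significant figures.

21.5 s

Phase 1 (accelerating): v₀ = 0 m/s, a = 1 m/s².
v² = v₀² + 2aΔx = 0² + 2·1·18 = 36.0 → v = 6.00 m/s
t = (v − v₀)/a = (6.00 − 0)/1 = 6.00 s

Phase 2 (decelerating): v₀ = 6.00 m/s, a = -0.7 m/s².
v² = v₀² + 2aΔx = 6.00² + 2·-0.7·16 = 13.6 → v = 3.69 m/s
t = (v − v₀)/a = (3.69 − 6.00)/-0.7 = 3.30 s

Phase 3 (constant speed): v₀ = 3.69 m/s, a = 0 m/s².
Constant speed: t = d/v = 45/3.69 = 12.2 s
Total time = 6.00 + 3.30 + 12.2 = 21.5 s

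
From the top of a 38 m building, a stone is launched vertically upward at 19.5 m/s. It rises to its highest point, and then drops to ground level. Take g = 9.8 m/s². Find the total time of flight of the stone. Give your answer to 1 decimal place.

5.4 s

Phase 1 (rising): v₀ = 19.5 m/s, a = -9.8 m/s².
v = v₀ + at → t = (0 − 19.5) / -9.8 = 1.99 s
v² = v₀² + 2aΔx → Δx = (0² − 19.5²)/(2·-9.8) = 19.4 m

Phase 2 (falling): v₀ = 0 m/s, a = -9.8 m/s².
Falls 57.4 m from rest: t = √(2·57.4/9.8) = 3.42 s; v = g·t = 33.5 m/s.
Total time = 1.99 + 3.42 = 5.41 s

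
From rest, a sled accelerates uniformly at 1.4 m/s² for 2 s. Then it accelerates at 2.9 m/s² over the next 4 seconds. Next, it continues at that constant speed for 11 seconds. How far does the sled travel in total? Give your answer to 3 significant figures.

196 m

Phase 1 (accelerating): v₀ = 0 m/s, a = 1.4 m/s².
v = v₀ + at = 0 + (1.4)(2) = 2.80 m/s
Δx = v₀t + ½at² = 0·2 + 0.5·1.4·2² = 2.80 m

Phase 2 (accelerating): v₀ = 2.80 m/s, a = 2.9 m/s².
v = v₀ + at = 2.80 + (2.9)(4) = 14.4 m/s
Δx = v₀t + ½at² = 2.80·4 + 0.5·2.9·4² = 34.4 m

Phase 3 (constant speed): v₀ = 14.4 m/s, a = 0 m/s².
v = v₀ + at = 14.4 + (0)(11) = 14.4 m/s
Δx = v₀t + ½at² = 14.4·11 + 0.5·0·11² = 158 m
Total distance = 2.80 + 34.4 + 158 = 196 m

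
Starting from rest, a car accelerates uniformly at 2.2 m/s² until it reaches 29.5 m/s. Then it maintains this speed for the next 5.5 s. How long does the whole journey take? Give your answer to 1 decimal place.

Phase 1 (accelerating): v₀ = 0 m/s, a = 2.2 m/s².
v = v₀ + at → t = (29.5 − 0) / 2.2 = 13.4 s
v² = v₀² + 2aΔx → Δx = (29.5² − 0²)/(2·2.2) = 198 m

Phase 2 (constant speed): v₀ = 29.5 m/s, a = 0 m/s².
v = v₀ + at = 29.5 + (0)(5.5) = 29.5 m/s
Δx = v₀t + ½at² = 29.5·5.5 + 0.5·0·5.5² = 162 m
Total time = 13.4 + 5.50 = 18.9 s

18.9 s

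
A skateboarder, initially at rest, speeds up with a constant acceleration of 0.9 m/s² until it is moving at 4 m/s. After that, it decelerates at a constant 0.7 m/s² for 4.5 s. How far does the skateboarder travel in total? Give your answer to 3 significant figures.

Phase 1 (accelerating): v₀ = 0 m/s, a = 0.9 m/s².
v = v₀ + at → t = (4 − 0) / 0.9 = 4.44 s
v² = v₀² + 2aΔx → Δx = (4² − 0²)/(2·0.9) = 8.89 m

Phase 2 (decelerating): v₀ = 4.00 m/s, a = -0.7 m/s².
v = v₀ + at = 4.00 + (-0.7)(4.5) = 0.850 m/s
Δx = v₀t + ½at² = 4.00·4.5 + 0.5·-0.7·4.5² = 10.9 m
Total distance = 8.89 + 10.9 = 19.8 m

19.8 m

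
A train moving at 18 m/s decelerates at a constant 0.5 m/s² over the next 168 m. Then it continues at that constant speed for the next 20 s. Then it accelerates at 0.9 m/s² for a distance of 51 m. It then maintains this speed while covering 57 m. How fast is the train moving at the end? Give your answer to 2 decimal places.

15.74 m/s

Phase 1 (decelerating): v₀ = 18.0 m/s, a = -0.5 m/s².
v² = v₀² + 2aΔx = 18.0² + 2·-0.5·168 = 156 → v = 12.5 m/s
t = (v − v₀)/a = (12.5 − 18.0)/-0.5 = 11.0 s

Phase 2 (constant speed): v₀ = 12.5 m/s, a = 0 m/s².
v = v₀ + at = 12.5 + (0)(20) = 12.5 m/s
Δx = v₀t + ½at² = 12.5·20 + 0.5·0·20² = 250 m

Phase 3 (accelerating): v₀ = 12.5 m/s, a = 0.9 m/s².
v² = v₀² + 2aΔx = 12.5² + 2·0.9·51 = 248 → v = 15.7 m/s
t = (v − v₀)/a = (15.7 − 12.5)/0.9 = 3.61 s

Phase 4 (constant speed): v₀ = 15.7 m/s, a = 0 m/s².
Constant speed: t = d/v = 57/15.7 = 3.62 s
Final speed = 15.7 m/s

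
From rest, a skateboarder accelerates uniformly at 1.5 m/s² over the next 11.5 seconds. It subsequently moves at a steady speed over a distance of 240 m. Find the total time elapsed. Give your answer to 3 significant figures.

25.4 s

Phase 1 (accelerating): v₀ = 0 m/s, a = 1.5 m/s².
v = v₀ + at = 0 + (1.5)(11.5) = 17.2 m/s
Δx = v₀t + ½at² = 0·11.5 + 0.5·1.5·11.5² = 99.2 m

Phase 2 (constant speed): v₀ = 17.2 m/s, a = 0 m/s².
Constant speed: t = d/v = 240/17.2 = 13.9 s
Total time = 11.5 + 13.9 = 25.4 s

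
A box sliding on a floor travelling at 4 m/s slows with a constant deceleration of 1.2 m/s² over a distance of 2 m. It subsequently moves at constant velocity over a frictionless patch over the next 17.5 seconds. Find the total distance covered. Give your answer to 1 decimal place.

60.6 m

Phase 1 (decelerating): v₀ = 4.00 m/s, a = -1.2 m/s².
v² = v₀² + 2aΔx = 4.00² + 2·-1.2·2 = 11.2 → v = 3.35 m/s
t = (v − v₀)/a = (3.35 − 4.00)/-1.2 = 0.544 s

Phase 2 (constant speed): v₀ = 3.35 m/s, a = 0 m/s².
v = v₀ + at = 3.35 + (0)(17.5) = 3.35 m/s
Δx = v₀t + ½at² = 3.35·17.5 + 0.5·0·17.5² = 58.6 m
Total distance = 2.00 + 58.6 = 60.6 m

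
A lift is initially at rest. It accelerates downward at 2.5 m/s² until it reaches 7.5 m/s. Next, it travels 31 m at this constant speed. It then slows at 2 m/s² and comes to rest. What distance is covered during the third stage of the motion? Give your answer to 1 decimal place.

Phase 1 (accelerating): v₀ = 0 m/s, a = 2.5 m/s².
v = v₀ + at → t = (7.5 − 0) / 2.5 = 3.00 s
v² = v₀² + 2aΔx → Δx = (7.5² − 0²)/(2·2.5) = 11.2 m

Phase 2 (constant speed): v₀ = 7.50 m/s, a = 0 m/s².
Constant speed: t = d/v = 31/7.50 = 4.13 s

Phase 3 (decelerating): v₀ = 7.50 m/s, a = -2 m/s².
v = v₀ + at → t = (0 − 7.50) / -2 = 3.75 s
v² = v₀² + 2aΔx → Δx = (0² − 7.50²)/(2·-2) = 14.1 m
Distance in phase 3 = 14.1 m

14.1 m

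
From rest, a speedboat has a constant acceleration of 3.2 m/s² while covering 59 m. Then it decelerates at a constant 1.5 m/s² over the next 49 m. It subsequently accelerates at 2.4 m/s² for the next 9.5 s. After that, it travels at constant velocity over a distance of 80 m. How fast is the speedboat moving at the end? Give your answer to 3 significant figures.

Phase 1 (accelerating): v₀ = 0 m/s, a = 3.2 m/s².
v² = v₀² + 2aΔx = 0² + 2·3.2·59 = 378 → v = 19.4 m/s
t = (v − v₀)/a = (19.4 − 0)/3.2 = 6.07 s

Phase 2 (decelerating): v₀ = 19.4 m/s, a = -1.5 m/s².
v² = v₀² + 2aΔx = 19.4² + 2·-1.5·49 = 231 → v = 15.2 m/s
t = (v − v₀)/a = (15.2 − 19.4)/-1.5 = 2.83 s

Phase 3 (accelerating): v₀ = 15.2 m/s, a = 2.4 m/s².
v = v₀ + at = 15.2 + (2.4)(9.5) = 38.0 m/s
Δx = v₀t + ½at² = 15.2·9.5 + 0.5·2.4·9.5² = 253 m

Phase 4 (constant speed): v₀ = 38.0 m/s, a = 0 m/s².
Constant speed: t = d/v = 80/38.0 = 2.11 s
Final speed = 38.0 m/s

38.0 m/s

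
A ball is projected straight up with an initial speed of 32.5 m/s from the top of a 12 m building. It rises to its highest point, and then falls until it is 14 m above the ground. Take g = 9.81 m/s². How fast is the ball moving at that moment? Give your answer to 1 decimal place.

Phase 1 (rising): v₀ = 32.5 m/s, a = -9.81 m/s².
v = v₀ + at → t = (0 − 32.5) / -9.81 = 3.31 s
v² = v₀² + 2aΔx → Δx = (0² − 32.5²)/(2·-9.81) = 53.8 m

Phase 2 (falling): v₀ = 0 m/s, a = -9.81 m/s².
Falls 51.8 m from rest: t = √(2·51.8/9.81) = 3.25 s; v = g·t = 31.9 m/s.
Final speed = 31.9 m/s

31.9 m/s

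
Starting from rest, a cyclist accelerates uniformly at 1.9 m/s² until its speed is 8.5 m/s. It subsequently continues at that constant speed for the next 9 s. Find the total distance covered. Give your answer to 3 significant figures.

Phase 1 (accelerating): v₀ = 0 m/s, a = 1.9 m/s².
v = v₀ + at → t = (8.5 − 0) / 1.9 = 4.47 s
v² = v₀² + 2aΔx → Δx = (8.5² − 0²)/(2·1.9) = 19.0 m

Phase 2 (constant speed): v₀ = 8.50 m/s, a = 0 m/s².
v = v₀ + at = 8.50 + (0)(9) = 8.50 m/s
Δx = v₀t + ½at² = 8.50·9 + 0.5·0·9² = 76.5 m
Total distance = 19.0 + 76.5 = 95.5 m

95.5 m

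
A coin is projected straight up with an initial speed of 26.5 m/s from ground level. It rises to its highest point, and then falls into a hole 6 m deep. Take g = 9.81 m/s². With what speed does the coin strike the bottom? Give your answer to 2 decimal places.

Phase 1 (rising): v₀ = 26.5 m/s, a = -9.81 m/s².
v = v₀ + at → t = (0 − 26.5) / -9.81 = 2.70 s
v² = v₀² + 2aΔx → Δx = (0² − 26.5²)/(2·-9.81) = 35.8 m

Phase 2 (falling): v₀ = 0 m/s, a = -9.81 m/s².
Falls 41.8 m from rest: t = √(2·41.8/9.81) = 2.92 s; v = g·t = 28.6 m/s.
Final speed = 28.6 m/s

28.64 m/s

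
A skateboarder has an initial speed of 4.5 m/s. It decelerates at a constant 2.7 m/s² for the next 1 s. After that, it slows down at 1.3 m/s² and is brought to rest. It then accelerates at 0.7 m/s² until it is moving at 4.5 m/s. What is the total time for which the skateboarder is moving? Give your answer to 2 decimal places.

Phase 1 (decelerating): v₀ = 4.50 m/s, a = -2.7 m/s².
v = v₀ + at = 4.50 + (-2.7)(1) = 1.80 m/s
Δx = v₀t + ½at² = 4.50·1 + 0.5·-2.7·1² = 3.15 m

Phase 2 (decelerating): v₀ = 1.80 m/s, a = -1.3 m/s².
v = v₀ + at → t = (0 − 1.80) / -1.3 = 1.38 s
v² = v₀² + 2aΔx → Δx = (0² − 1.80²)/(2·-1.3) = 1.25 m

Phase 3 (accelerating): v₀ = 0 m/s, a = 0.7 m/s².
v = v₀ + at → t = (4.5 − 0) / 0.7 = 6.43 s
v² = v₀² + 2aΔx → Δx = (4.5² − 0²)/(2·0.7) = 14.5 m
Total time = 1.00 + 1.38 + 6.43 = 8.81 s

8.81 s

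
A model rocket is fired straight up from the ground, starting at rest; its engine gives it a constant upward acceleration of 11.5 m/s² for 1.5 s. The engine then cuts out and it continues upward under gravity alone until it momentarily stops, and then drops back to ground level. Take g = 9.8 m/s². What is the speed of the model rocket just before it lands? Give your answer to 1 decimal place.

23.5 m/s

Phase 1 (powered ascent): v₀ = 0 m/s, a = 11.5 m/s².
v = v₀ + at = 0 + (11.5)(1.5) = 17.2 m/s
Δx = v₀t + ½at² = 0·1.5 + 0.5·11.5·1.5² = 12.9 m

Phase 2 (coasting upward): v₀ = 17.2 m/s, a = -9.8 m/s².
v = v₀ + at → t = (0 − 17.2) / -9.8 = 1.76 s
v² = v₀² + 2aΔx → Δx = (0² − 17.2²)/(2·-9.8) = 15.2 m

Phase 3 (free fall): v₀ = 0 m/s, a = -9.8 m/s².
Falls 28.1 m from rest: t = √(2·28.1/9.8) = 2.40 s; v = g·t = 23.5 m/s.
Impact speed = 23.5 m/s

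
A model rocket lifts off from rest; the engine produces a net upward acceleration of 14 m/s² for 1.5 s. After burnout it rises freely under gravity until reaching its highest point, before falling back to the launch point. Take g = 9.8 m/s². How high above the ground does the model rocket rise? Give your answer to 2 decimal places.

38.25 m

Phase 1 (powered ascent): v₀ = 0 m/s, a = 14 m/s².
v = v₀ + at = 0 + (14)(1.5) = 21.0 m/s
Δx = v₀t + ½at² = 0·1.5 + 0.5·14·1.5² = 15.8 m

Phase 2 (coasting upward): v₀ = 21.0 m/s, a = -9.8 m/s².
v = v₀ + at → t = (0 − 21.0) / -9.8 = 2.14 s
v² = v₀² + 2aΔx → Δx = (0² − 21.0²)/(2·-9.8) = 22.5 m
Maximum height = 15.8 + 22.5 = 38.2 m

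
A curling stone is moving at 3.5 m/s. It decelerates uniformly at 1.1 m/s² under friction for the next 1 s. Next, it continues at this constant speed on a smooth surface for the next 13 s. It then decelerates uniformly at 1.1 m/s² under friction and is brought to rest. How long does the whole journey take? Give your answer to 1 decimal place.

16.2 s

Phase 1 (decelerating): v₀ = 3.50 m/s, a = -1.1 m/s².
v = v₀ + at = 3.50 + (-1.1)(1) = 2.40 m/s
Δx = v₀t + ½at² = 3.50·1 + 0.5·-1.1·1² = 2.95 m

Phase 2 (constant speed): v₀ = 2.40 m/s, a = 0 m/s².
v = v₀ + at = 2.40 + (0)(13) = 2.40 m/s
Δx = v₀t + ½at² = 2.40·13 + 0.5·0·13² = 31.2 m

Phase 3 (decelerating): v₀ = 2.40 m/s, a = -1.1 m/s².
v = v₀ + at → t = (0 − 2.40) / -1.1 = 2.18 s
v² = v₀² + 2aΔx → Δx = (0² − 2.40²)/(2·-1.1) = 2.62 m
Total time = 1.00 + 13.0 + 2.18 = 16.2 s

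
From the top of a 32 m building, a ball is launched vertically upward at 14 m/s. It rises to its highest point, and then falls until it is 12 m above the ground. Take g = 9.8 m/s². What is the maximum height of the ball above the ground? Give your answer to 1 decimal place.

42.0 m

Phase 1 (rising): v₀ = 14.0 m/s, a = -9.8 m/s².
v = v₀ + at → t = (0 − 14.0) / -9.8 = 1.43 s
v² = v₀² + 2aΔx → Δx = (0² − 14.0²)/(2·-9.8) = 10.0 m
Maximum height = 32 + 10.0 = 42.0 m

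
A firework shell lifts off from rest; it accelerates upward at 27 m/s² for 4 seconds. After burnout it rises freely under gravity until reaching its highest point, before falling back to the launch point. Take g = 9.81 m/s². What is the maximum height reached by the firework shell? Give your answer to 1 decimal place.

Phase 1 (powered ascent): v₀ = 0 m/s, a = 27 m/s².
v = v₀ + at = 0 + (27)(4) = 108 m/s
Δx = v₀t + ½at² = 0·4 + 0.5·27·4² = 216 m

Phase 2 (coasting upward): v₀ = 108 m/s, a = -9.81 m/s².
v = v₀ + at → t = (0 − 108) / -9.81 = 11.0 s
v² = v₀² + 2aΔx → Δx = (0² − 108²)/(2·-9.81) = 594 m
Maximum height = 216 + 594 = 810 m

810.5 m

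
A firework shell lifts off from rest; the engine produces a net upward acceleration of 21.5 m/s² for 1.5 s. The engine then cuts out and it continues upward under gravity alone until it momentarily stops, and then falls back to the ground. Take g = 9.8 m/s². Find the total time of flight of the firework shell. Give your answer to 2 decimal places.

Phase 1 (powered ascent): v₀ = 0 m/s, a = 21.5 m/s².
v = v₀ + at = 0 + (21.5)(1.5) = 32.2 m/s
Δx = v₀t + ½at² = 0·1.5 + 0.5·21.5·1.5² = 24.2 m

Phase 2 (coasting upward): v₀ = 32.2 m/s, a = -9.8 m/s².
v = v₀ + at → t = (0 − 32.2) / -9.8 = 3.29 s
v² = v₀² + 2aΔx → Δx = (0² − 32.2²)/(2·-9.8) = 53.1 m

Phase 3 (free fall): v₀ = 0 m/s, a = -9.8 m/s².
Falls 77.3 m from rest: t = √(2·77.3/9.8) = 3.97 s; v = g·t = 38.9 m/s.
Total time = 1.50 + 3.29 + 3.97 = 8.76 s

8.76 s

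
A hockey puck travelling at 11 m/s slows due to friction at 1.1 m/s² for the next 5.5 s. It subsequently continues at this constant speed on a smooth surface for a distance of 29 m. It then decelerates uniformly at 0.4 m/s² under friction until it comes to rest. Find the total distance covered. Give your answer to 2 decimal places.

103.49 m

Phase 1 (decelerating): v₀ = 11.0 m/s, a = -1.1 m/s².
v = v₀ + at = 11.0 + (-1.1)(5.5) = 4.95 m/s
Δx = v₀t + ½at² = 11.0·5.5 + 0.5·-1.1·5.5² = 43.9 m

Phase 2 (constant speed): v₀ = 4.95 m/s, a = 0 m/s².
Constant speed: t = d/v = 29/4.95 = 5.86 s

Phase 3 (decelerating): v₀ = 4.95 m/s, a = -0.4 m/s².
v = v₀ + at → t = (0 − 4.95) / -0.4 = 12.4 s
v² = v₀² + 2aΔx → Δx = (0² − 4.95²)/(2·-0.4) = 30.6 m
Total distance = 43.9 + 29.0 + 30.6 = 103 m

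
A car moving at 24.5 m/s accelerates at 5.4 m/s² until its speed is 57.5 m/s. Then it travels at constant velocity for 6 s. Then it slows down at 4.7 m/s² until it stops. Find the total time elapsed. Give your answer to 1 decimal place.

24.3 s

Phase 1 (accelerating): v₀ = 24.5 m/s, a = 5.4 m/s².
v = v₀ + at → t = (57.5 − 24.5) / 5.4 = 6.11 s
v² = v₀² + 2aΔx → Δx = (57.5² − 24.5²)/(2·5.4) = 251 m

Phase 2 (constant speed): v₀ = 57.5 m/s, a = 0 m/s².
v = v₀ + at = 57.5 + (0)(6) = 57.5 m/s
Δx = v₀t + ½at² = 57.5·6 + 0.5·0·6² = 345 m

Phase 3 (decelerating): v₀ = 57.5 m/s, a = -4.7 m/s².
v = v₀ + at → t = (0 − 57.5) / -4.7 = 12.2 s
v² = v₀² + 2aΔx → Δx = (0² − 57.5²)/(2·-4.7) = 352 m
Total time = 6.11 + 6.00 + 12.2 = 24.3 s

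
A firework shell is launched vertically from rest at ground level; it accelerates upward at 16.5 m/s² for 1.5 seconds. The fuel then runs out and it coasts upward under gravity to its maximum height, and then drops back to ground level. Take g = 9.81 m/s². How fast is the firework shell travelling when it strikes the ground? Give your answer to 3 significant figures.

31.3 m/s

Phase 1 (powered ascent): v₀ = 0 m/s, a = 16.5 m/s².
v = v₀ + at = 0 + (16.5)(1.5) = 24.8 m/s
Δx = v₀t + ½at² = 0·1.5 + 0.5·16.5·1.5² = 18.6 m

Phase 2 (coasting upward): v₀ = 24.8 m/s, a = -9.81 m/s².
v = v₀ + at → t = (0 − 24.8) / -9.81 = 2.52 s
v² = v₀² + 2aΔx → Δx = (0² − 24.8²)/(2·-9.81) = 31.2 m

Phase 3 (free fall): v₀ = 0 m/s, a = -9.81 m/s².
Falls 49.8 m from rest: t = √(2·49.8/9.81) = 3.19 s; v = g·t = 31.3 m/s.
Impact speed = 31.3 m/s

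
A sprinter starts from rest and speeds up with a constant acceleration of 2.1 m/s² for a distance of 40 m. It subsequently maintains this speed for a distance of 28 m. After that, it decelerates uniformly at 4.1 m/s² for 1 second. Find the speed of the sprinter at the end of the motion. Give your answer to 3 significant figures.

8.86 m/s

Phase 1 (accelerating): v₀ = 0 m/s, a = 2.1 m/s².
v² = v₀² + 2aΔx = 0² + 2·2.1·40 = 168 → v = 13.0 m/s
t = (v − v₀)/a = (13.0 − 0)/2.1 = 6.17 s

Phase 2 (constant speed): v₀ = 13.0 m/s, a = 0 m/s².
Constant speed: t = d/v = 28/13.0 = 2.16 s

Phase 3 (decelerating): v₀ = 13.0 m/s, a = -4.1 m/s².
v = v₀ + at = 13.0 + (-4.1)(1) = 8.86 m/s
Δx = v₀t + ½at² = 13.0·1 + 0.5·-4.1·1² = 10.9 m
Final speed = 8.86 m/s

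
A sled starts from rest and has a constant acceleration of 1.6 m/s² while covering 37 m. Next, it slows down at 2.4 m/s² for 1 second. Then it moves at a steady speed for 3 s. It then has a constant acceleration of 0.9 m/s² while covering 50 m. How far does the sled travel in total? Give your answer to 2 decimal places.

Phase 1 (accelerating): v₀ = 0 m/s, a = 1.6 m/s².
v² = v₀² + 2aΔx = 0² + 2·1.6·37 = 118 → v = 10.9 m/s
t = (v − v₀)/a = (10.9 − 0)/1.6 = 6.80 s

Phase 2 (decelerating): v₀ = 10.9 m/s, a = -2.4 m/s².
v = v₀ + at = 10.9 + (-2.4)(1) = 8.48 m/s
Δx = v₀t + ½at² = 10.9·1 + 0.5·-2.4·1² = 9.68 m

Phase 3 (constant speed): v₀ = 8.48 m/s, a = 0 m/s².
v = v₀ + at = 8.48 + (0)(3) = 8.48 m/s
Δx = v₀t + ½at² = 8.48·3 + 0.5·0·3² = 25.4 m

Phase 4 (accelerating): v₀ = 8.48 m/s, a = 0.9 m/s².
v² = v₀² + 2aΔx = 8.48² + 2·0.9·50 = 162 → v = 12.7 m/s
t = (v − v₀)/a = (12.7 − 8.48)/0.9 = 4.72 s
Total distance = 37.0 + 9.68 + 25.4 + 50.0 = 122 m

122.12 m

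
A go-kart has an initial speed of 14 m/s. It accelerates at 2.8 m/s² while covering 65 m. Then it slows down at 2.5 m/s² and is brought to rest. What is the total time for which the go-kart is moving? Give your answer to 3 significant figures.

Phase 1 (accelerating): v₀ = 14.0 m/s, a = 2.8 m/s².
v² = v₀² + 2aΔx = 14.0² + 2·2.8·65 = 560 → v = 23.7 m/s
t = (v − v₀)/a = (23.7 − 14.0)/2.8 = 3.45 s

Phase 2 (decelerating): v₀ = 23.7 m/s, a = -2.5 m/s².
v = v₀ + at → t = (0 − 23.7) / -2.5 = 9.47 s
v² = v₀² + 2aΔx → Δx = (0² − 23.7²)/(2·-2.5) = 112 m
Total time = 3.45 + 9.47 = 12.9 s

12.9 s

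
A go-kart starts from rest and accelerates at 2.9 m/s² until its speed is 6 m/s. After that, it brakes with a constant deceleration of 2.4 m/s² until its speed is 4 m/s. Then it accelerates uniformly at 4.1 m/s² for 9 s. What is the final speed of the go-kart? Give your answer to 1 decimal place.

40.9 m/s

Phase 1 (accelerating): v₀ = 0 m/s, a = 2.9 m/s².
v = v₀ + at → t = (6 − 0) / 2.9 = 2.07 s
v² = v₀² + 2aΔx → Δx = (6² − 0²)/(2·2.9) = 6.21 m

Phase 2 (decelerating): v₀ = 6.00 m/s, a = -2.4 m/s².
v = v₀ + at → t = (4 − 6.00) / -2.4 = 0.833 s
v² = v₀² + 2aΔx → Δx = (4² − 6.00²)/(2·-2.4) = 4.17 m

Phase 3 (accelerating): v₀ = 4.00 m/s, a = 4.1 m/s².
v = v₀ + at = 4.00 + (4.1)(9) = 40.9 m/s
Δx = v₀t + ½at² = 4.00·9 + 0.5·4.1·9² = 202 m
Final speed = 40.9 m/s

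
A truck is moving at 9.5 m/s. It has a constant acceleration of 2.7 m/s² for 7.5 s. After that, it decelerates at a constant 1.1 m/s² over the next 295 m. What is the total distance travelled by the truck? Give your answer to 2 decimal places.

442.19 m

Phase 1 (accelerating): v₀ = 9.50 m/s, a = 2.7 m/s².
v = v₀ + at = 9.50 + (2.7)(7.5) = 29.8 m/s
Δx = v₀t + ½at² = 9.50·7.5 + 0.5·2.7·7.5² = 147 m

Phase 2 (decelerating): v₀ = 29.8 m/s, a = -1.1 m/s².
v² = v₀² + 2aΔx = 29.8² + 2·-1.1·295 = 236 → v = 15.4 m/s
t = (v − v₀)/a = (15.4 − 29.8)/-1.1 = 13.1 s
Total distance = 147 + 295 = 442 m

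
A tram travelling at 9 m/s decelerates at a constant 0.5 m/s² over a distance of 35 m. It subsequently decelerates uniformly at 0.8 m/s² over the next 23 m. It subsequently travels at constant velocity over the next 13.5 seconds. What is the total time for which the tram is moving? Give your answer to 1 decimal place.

22.6 s

Phase 1 (decelerating): v₀ = 9.00 m/s, a = -0.5 m/s².
v² = v₀² + 2aΔx = 9.00² + 2·-0.5·35 = 46.0 → v = 6.78 m/s
t = (v − v₀)/a = (6.78 − 9.00)/-0.5 = 4.44 s

Phase 2 (decelerating): v₀ = 6.78 m/s, a = -0.8 m/s².
v² = v₀² + 2aΔx = 6.78² + 2·-0.8·23 = 9.20 → v = 3.03 m/s
t = (v − v₀)/a = (3.03 − 6.78)/-0.8 = 4.69 s

Phase 3 (constant speed): v₀ = 3.03 m/s, a = 0 m/s².
v = v₀ + at = 3.03 + (0)(13.5) = 3.03 m/s
Δx = v₀t + ½at² = 3.03·13.5 + 0.5·0·13.5² = 40.9 m
Total time = 4.44 + 4.69 + 13.5 = 22.6 s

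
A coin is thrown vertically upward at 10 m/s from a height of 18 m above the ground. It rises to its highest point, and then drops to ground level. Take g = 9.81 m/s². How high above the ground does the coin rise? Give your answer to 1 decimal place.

Phase 1 (rising): v₀ = 10.0 m/s, a = -9.81 m/s².
v = v₀ + at → t = (0 − 10.0) / -9.81 = 1.02 s
v² = v₀² + 2aΔx → Δx = (0² − 10.0²)/(2·-9.81) = 5.10 m
Maximum height = 18 + 5.10 = 23.1 m

23.1 m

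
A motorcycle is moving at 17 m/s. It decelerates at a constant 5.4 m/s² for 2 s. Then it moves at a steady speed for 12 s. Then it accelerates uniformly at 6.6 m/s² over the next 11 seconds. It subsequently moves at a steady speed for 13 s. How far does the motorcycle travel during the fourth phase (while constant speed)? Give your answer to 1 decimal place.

1024.4 m

Phase 1 (decelerating): v₀ = 17.0 m/s, a = -5.4 m/s².
v = v₀ + at = 17.0 + (-5.4)(2) = 6.20 m/s
Δx = v₀t + ½at² = 17.0·2 + 0.5·-5.4·2² = 23.2 m

Phase 2 (constant speed): v₀ = 6.20 m/s, a = 0 m/s².
v = v₀ + at = 6.20 + (0)(12) = 6.20 m/s
Δx = v₀t + ½at² = 6.20·12 + 0.5·0·12² = 74.4 m

Phase 3 (accelerating): v₀ = 6.20 m/s, a = 6.6 m/s².
v = v₀ + at = 6.20 + (6.6)(11) = 78.8 m/s
Δx = v₀t + ½at² = 6.20·11 + 0.5·6.6·11² = 467 m

Phase 4 (constant speed): v₀ = 78.8 m/s, a = 0 m/s².
v = v₀ + at = 78.8 + (0)(13) = 78.8 m/s
Δx = v₀t + ½at² = 78.8·13 + 0.5·0·13² = 1020 m
Distance in phase 4 = 1020 m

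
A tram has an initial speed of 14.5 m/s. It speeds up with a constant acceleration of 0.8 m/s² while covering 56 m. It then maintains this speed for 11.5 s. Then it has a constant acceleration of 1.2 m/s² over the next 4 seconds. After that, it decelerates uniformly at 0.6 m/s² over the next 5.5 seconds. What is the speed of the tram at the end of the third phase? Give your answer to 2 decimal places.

Phase 1 (accelerating): v₀ = 14.5 m/s, a = 0.8 m/s².
v² = v₀² + 2aΔx = 14.5² + 2·0.8·56 = 300 → v = 17.3 m/s
t = (v − v₀)/a = (17.3 − 14.5)/0.8 = 3.52 s

Phase 2 (constant speed): v₀ = 17.3 m/s, a = 0 m/s².
v = v₀ + at = 17.3 + (0)(11.5) = 17.3 m/s
Δx = v₀t + ½at² = 17.3·11.5 + 0.5·0·11.5² = 199 m

Phase 3 (accelerating): v₀ = 17.3 m/s, a = 1.2 m/s².
v = v₀ + at = 17.3 + (1.2)(4) = 22.1 m/s
Δx = v₀t + ½at² = 17.3·4 + 0.5·1.2·4² = 78.9 m
Speed at end of phase 3 = 22.1 m/s

22.12 m/s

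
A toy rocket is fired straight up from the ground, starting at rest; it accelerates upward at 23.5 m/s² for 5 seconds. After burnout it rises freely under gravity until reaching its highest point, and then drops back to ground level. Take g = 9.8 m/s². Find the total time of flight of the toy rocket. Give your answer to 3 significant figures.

Phase 1 (powered ascent): v₀ = 0 m/s, a = 23.5 m/s².
v = v₀ + at = 0 + (23.5)(5) = 118 m/s
Δx = v₀t + ½at² = 0·5 + 0.5·23.5·5² = 294 m

Phase 2 (coasting upward): v₀ = 118 m/s, a = -9.8 m/s².
v = v₀ + at → t = (0 − 118) / -9.8 = 12.0 s
v² = v₀² + 2aΔx → Δx = (0² − 118²)/(2·-9.8) = 704 m

Phase 3 (free fall): v₀ = 0 m/s, a = -9.8 m/s².
Falls 998 m from rest: t = √(2·998/9.8) = 14.3 s; v = g·t = 140 m/s.
Total time = 5.00 + 12.0 + 14.3 = 31.3 s

31.3 s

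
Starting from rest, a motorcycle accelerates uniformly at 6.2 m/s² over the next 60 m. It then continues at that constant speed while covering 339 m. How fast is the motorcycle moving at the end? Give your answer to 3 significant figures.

27.3 m/s

Phase 1 (accelerating): v₀ = 0 m/s, a = 6.2 m/s².
v² = v₀² + 2aΔx = 0² + 2·6.2·60 = 744 → v = 27.3 m/s
t = (v − v₀)/a = (27.3 − 0)/6.2 = 4.40 s

Phase 2 (constant speed): v₀ = 27.3 m/s, a = 0 m/s².
Constant speed: t = d/v = 339/27.3 = 12.4 s
Final speed = 27.3 m/s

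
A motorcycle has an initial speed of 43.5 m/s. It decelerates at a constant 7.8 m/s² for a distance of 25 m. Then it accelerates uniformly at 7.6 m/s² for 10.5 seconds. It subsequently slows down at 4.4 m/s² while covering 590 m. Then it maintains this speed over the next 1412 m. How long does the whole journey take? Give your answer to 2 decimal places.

31.65 s

Phase 1 (decelerating): v₀ = 43.5 m/s, a = -7.8 m/s².
v² = v₀² + 2aΔx = 43.5² + 2·-7.8·25 = 1500 → v = 38.8 m/s
t = (v − v₀)/a = (38.8 − 43.5)/-7.8 = 0.608 s

Phase 2 (accelerating): v₀ = 38.8 m/s, a = 7.6 m/s².
v = v₀ + at = 38.8 + (7.6)(10.5) = 119 m/s
Δx = v₀t + ½at² = 38.8·10.5 + 0.5·7.6·10.5² = 826 m

Phase 3 (decelerating): v₀ = 119 m/s, a = -4.4 m/s².
v² = v₀² + 2aΔx = 119² + 2·-4.4·590 = 8860 → v = 94.1 m/s
t = (v − v₀)/a = (94.1 − 119)/-4.4 = 5.55 s

Phase 4 (constant speed): v₀ = 94.1 m/s, a = 0 m/s².
Constant speed: t = d/v = 1412/94.1 = 15.0 s
Total time = 0.608 + 10.5 + 5.55 + 15.0 = 31.7 s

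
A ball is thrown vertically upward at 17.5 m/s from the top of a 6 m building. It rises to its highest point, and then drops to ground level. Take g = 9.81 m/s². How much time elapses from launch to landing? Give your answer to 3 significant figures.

3.88 s

Phase 1 (rising): v₀ = 17.5 m/s, a = -9.81 m/s².
v = v₀ + at → t = (0 − 17.5) / -9.81 = 1.78 s
v² = v₀² + 2aΔx → Δx = (0² − 17.5²)/(2·-9.81) = 15.6 m

Phase 2 (falling): v₀ = 0 m/s, a = -9.81 m/s².
Falls 21.6 m from rest: t = √(2·21.6/9.81) = 2.10 s; v = g·t = 20.6 m/s.
Total time = 1.78 + 2.10 = 3.88 s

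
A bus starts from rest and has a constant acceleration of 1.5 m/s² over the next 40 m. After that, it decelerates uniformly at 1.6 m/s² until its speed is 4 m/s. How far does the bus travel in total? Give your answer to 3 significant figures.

Phase 1 (accelerating): v₀ = 0 m/s, a = 1.5 m/s².
v² = v₀² + 2aΔx = 0² + 2·1.5·40 = 120 → v = 11.0 m/s
t = (v − v₀)/a = (11.0 − 0)/1.5 = 7.30 s

Phase 2 (decelerating): v₀ = 11.0 m/s, a = -1.6 m/s².
v = v₀ + at → t = (4 − 11.0) / -1.6 = 4.35 s
v² = v₀² + 2aΔx → Δx = (4² − 11.0²)/(2·-1.6) = 32.5 m
Total distance = 40.0 + 32.5 = 72.5 m

72.5 m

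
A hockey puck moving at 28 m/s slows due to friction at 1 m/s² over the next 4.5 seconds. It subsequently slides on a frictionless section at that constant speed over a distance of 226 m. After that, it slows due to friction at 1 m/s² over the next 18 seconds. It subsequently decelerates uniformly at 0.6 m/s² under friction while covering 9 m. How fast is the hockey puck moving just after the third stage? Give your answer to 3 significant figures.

5.50 m/s

Phase 1 (decelerating): v₀ = 28.0 m/s, a = -1 m/s².
v = v₀ + at = 28.0 + (-1)(4.5) = 23.5 m/s
Δx = v₀t + ½at² = 28.0·4.5 + 0.5·-1·4.5² = 116 m

Phase 2 (constant speed): v₀ = 23.5 m/s, a = 0 m/s².
Constant speed: t = d/v = 226/23.5 = 9.62 s

Phase 3 (decelerating): v₀ = 23.5 m/s, a = -1 m/s².
v = v₀ + at = 23.5 + (-1)(18) = 5.50 m/s
Δx = v₀t + ½at² = 23.5·18 + 0.5·-1·18² = 261 m
Speed at end of phase 3 = 5.50 m/s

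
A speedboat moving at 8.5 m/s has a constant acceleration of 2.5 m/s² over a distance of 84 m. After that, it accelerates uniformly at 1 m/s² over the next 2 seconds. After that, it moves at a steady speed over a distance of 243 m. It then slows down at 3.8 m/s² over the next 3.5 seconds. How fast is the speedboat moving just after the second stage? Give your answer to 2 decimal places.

24.19 m/s

Phase 1 (accelerating): v₀ = 8.50 m/s, a = 2.5 m/s².
v² = v₀² + 2aΔx = 8.50² + 2·2.5·84 = 492 → v = 22.2 m/s
t = (v − v₀)/a = (22.2 − 8.50)/2.5 = 5.47 s

Phase 2 (accelerating): v₀ = 22.2 m/s, a = 1 m/s².
v = v₀ + at = 22.2 + (1)(2) = 24.2 m/s
Δx = v₀t + ½at² = 22.2·2 + 0.5·1·2² = 46.4 m
Speed at end of phase 2 = 24.2 m/s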